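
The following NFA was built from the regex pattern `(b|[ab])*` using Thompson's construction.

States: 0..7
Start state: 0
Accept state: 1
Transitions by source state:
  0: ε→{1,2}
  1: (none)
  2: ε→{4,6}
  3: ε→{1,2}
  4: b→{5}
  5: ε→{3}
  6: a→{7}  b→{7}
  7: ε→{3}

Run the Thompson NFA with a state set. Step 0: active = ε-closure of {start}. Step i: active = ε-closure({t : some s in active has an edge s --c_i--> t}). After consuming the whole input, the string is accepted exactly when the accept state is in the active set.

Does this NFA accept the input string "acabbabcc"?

Answer: REJECT

Steps:
S₀ = ε-closure({0}) = {0,1,2,4,6}
'a' @ 1: {1,2,3,4,6,7}  (accept∈set)
'c' @ 2: {}  — dead — no transitions
rest 'abbabcc' ignored (set empty)
after full input: {}  (accept=1 not in)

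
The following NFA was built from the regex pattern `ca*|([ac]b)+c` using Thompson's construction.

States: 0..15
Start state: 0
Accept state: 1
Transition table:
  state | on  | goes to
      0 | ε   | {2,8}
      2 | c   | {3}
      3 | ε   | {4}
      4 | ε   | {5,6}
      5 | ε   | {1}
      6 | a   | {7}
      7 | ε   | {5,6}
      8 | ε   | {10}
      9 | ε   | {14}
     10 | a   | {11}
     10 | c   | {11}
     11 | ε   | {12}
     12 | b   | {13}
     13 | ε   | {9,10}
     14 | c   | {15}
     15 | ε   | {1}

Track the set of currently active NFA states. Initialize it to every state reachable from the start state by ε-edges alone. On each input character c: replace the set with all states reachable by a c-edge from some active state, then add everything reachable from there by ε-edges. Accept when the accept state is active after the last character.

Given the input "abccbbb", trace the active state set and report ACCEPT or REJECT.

S₀ = ε-closure({0}) = {0,2,8,10}
'a' @ 1: {11,12}
'b' @ 2: {9,10,13,14}
'c' @ 3: {1,11,12,15}  ✓accept
'c' @ 4: {}  — no active states
rest 'bbb' ignored (set empty)
end set {} — state 1 not in

Answer: REJECT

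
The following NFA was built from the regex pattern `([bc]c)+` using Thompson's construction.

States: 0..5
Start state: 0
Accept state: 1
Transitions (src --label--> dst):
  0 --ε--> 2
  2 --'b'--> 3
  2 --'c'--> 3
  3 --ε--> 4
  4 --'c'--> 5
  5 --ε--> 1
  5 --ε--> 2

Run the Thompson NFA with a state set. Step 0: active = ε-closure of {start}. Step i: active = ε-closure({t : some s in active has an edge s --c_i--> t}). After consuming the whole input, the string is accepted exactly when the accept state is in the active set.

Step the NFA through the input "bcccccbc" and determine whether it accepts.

Answer: ACCEPT

Steps:
start: ε-closure({0}) = {0,2}
'b' @ 1: {3,4}
'c' @ 2: {1,2,5}  [accepting]
'c' @ 3: {3,4}
'c' @ 4: {1,2,5}  [accepting]
'c' @ 5: {3,4}
'c' @ 6: {1,2,5}  [accepting]
'b' @ 7: {3,4}
'c' @ 8: {1,2,5}  [accepting]
after full input: {1,2,5}  (accept=1 in)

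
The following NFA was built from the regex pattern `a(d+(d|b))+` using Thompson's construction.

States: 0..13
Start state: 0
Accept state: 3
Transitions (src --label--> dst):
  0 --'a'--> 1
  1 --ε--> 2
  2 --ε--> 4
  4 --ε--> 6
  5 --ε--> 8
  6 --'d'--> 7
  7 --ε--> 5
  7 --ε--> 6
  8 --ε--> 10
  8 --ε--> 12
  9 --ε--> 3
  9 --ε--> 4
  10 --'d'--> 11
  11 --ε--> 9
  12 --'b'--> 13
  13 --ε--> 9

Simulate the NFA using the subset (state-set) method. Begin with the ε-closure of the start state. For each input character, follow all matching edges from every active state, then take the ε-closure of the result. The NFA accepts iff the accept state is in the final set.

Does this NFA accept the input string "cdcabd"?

start: ε-closure({0}) = {0}
'c' @ 1: {}  — dead — no transitions
rest 'dcabd' ignored (set empty)
after full input: {}  (accept=3 not in)

Answer: REJECT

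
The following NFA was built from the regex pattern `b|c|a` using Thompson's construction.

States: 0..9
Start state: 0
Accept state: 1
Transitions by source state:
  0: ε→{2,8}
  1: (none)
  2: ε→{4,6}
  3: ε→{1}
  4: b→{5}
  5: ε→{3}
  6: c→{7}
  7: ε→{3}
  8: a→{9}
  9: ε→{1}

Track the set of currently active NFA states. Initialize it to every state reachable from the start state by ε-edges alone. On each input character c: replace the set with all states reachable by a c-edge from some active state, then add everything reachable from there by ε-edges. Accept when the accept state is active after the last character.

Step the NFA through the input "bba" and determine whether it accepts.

Answer: REJECT

Trace:
start: ε-closure({0}) = {0,2,4,6,8}
'b' @ 1: {1,3,5}  (accept∈set)
'b' @ 2: {}  — no active states
rest 'a' ignored (set empty)
end set {} — state 1 not in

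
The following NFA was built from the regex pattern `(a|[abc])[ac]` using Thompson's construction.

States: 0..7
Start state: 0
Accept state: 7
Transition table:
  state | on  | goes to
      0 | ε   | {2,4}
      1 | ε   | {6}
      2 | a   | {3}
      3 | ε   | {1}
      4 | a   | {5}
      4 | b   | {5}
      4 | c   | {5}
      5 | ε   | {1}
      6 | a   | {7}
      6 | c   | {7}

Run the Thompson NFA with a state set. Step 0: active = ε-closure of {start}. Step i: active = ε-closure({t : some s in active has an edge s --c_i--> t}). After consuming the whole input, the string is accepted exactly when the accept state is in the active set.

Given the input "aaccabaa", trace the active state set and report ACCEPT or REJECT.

Answer: REJECT

Derivation:
start: ε-closure({0}) = {0,2,4}
'a' @ 1: {1,3,5,6}
'a' @ 2: {7}  (accept∈set)
'c' @ 3: {}  — dead — no transitions
rest 'cabaa' ignored (set empty)
final: {}; accept 7 not in set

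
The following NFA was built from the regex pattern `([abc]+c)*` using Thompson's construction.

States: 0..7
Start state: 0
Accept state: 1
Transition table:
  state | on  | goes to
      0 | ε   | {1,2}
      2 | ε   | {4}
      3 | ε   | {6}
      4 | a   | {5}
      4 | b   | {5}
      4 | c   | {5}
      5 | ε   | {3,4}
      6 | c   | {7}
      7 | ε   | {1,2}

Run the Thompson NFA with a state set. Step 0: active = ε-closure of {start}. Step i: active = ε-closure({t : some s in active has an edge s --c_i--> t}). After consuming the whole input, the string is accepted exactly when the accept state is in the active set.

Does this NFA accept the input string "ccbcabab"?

Answer: REJECT

Steps:
S₀ = ε-closure({0}) = {0,1,2,4}
'c' @ 1: {3,4,5,6}
'c' @ 2: {1,2,3,4,5,6,7}  [accepting]
'b' @ 3: {3,4,5,6}
'c' @ 4: {1,2,3,4,5,6,7}  [accepting]
'a' @ 5: {3,4,5,6}
'b' @ 6: {3,4,5,6}
'a' @ 7: {3,4,5,6}
'b' @ 8: {3,4,5,6}
after full input: {3,4,5,6}  (accept=1 not in)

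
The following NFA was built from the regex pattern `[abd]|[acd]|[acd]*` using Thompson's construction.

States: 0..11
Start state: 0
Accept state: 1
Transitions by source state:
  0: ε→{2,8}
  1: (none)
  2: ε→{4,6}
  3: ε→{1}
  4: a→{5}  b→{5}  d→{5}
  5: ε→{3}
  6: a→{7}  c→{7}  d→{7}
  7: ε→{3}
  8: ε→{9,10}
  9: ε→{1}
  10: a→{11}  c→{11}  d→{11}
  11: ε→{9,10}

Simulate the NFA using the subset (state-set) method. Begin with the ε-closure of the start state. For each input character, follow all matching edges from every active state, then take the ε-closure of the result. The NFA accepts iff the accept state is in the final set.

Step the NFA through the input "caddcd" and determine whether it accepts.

initial (ε-close {0}): {0,1,2,4,6,8,9,10}
'c' @ 1: {1,3,7,9,10,11}  ✓accept
'a' @ 2: {1,9,10,11}  ✓accept
'd' @ 3: {1,9,10,11}  ✓accept
'd' @ 4: {1,9,10,11}  ✓accept
'c' @ 5: {1,9,10,11}  ✓accept
'd' @ 6: {1,9,10,11}  ✓accept
end set {1,9,10,11} — state 1 in

Answer: ACCEPT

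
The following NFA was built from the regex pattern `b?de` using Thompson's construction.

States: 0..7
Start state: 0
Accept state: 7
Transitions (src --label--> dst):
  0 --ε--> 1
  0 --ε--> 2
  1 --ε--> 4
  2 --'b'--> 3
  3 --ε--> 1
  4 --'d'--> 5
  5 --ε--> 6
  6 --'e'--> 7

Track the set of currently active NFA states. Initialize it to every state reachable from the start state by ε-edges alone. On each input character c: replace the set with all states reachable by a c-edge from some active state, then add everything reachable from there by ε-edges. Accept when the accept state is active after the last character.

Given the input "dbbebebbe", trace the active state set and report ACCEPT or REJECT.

start: ε-closure({0}) = {0,1,2,4}
'd' @ 1: {5,6}
'b' @ 2: {}  — dead — no transitions
rest 'bebebbe' ignored (set empty)
after full input: {}  (accept=7 not in)

Answer: REJECT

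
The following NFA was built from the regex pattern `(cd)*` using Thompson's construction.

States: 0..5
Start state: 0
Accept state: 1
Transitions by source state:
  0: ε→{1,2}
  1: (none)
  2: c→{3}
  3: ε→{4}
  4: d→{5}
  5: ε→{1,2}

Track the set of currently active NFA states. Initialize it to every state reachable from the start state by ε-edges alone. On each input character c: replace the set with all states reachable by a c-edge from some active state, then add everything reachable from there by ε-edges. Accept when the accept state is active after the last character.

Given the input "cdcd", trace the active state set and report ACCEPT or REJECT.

Answer: ACCEPT

Derivation:
initial (ε-close {0}): {0,1,2}
'c' @ 1: {3,4}
'd' @ 2: {1,2,5}  [accepting]
'c' @ 3: {3,4}
'd' @ 4: {1,2,5}  [accepting]
end set {1,2,5} — state 1 in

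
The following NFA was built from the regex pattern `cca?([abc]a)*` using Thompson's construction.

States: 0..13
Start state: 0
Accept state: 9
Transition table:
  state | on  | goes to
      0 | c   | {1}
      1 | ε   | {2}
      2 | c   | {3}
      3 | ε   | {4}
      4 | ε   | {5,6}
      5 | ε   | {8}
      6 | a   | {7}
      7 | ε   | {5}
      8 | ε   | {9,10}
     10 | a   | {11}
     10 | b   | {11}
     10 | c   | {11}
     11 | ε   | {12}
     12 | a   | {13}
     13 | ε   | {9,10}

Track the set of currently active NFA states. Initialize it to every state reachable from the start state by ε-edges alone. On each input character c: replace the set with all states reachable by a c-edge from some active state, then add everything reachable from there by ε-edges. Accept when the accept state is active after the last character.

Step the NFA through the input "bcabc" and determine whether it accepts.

Answer: REJECT

Derivation:
initial (ε-close {0}): {0}
'b' @ 1: {}  — dead — no transitions
rest 'cabc' ignored (set empty)
after full input: {}  (accept=9 not in)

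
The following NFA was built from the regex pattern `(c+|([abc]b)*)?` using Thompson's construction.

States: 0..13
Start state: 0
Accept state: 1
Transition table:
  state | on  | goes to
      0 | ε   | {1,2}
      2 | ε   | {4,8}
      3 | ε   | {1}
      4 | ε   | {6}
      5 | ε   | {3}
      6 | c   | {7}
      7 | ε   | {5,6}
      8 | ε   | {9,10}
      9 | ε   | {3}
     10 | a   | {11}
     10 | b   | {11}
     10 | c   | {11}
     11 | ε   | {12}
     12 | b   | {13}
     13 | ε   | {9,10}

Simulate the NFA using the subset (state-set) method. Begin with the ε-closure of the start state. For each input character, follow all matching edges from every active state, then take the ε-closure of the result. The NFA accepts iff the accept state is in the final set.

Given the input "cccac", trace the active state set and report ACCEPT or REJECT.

initial (ε-close {0}): {0,1,2,3,4,6,8,9,10}
'c' @ 1: {1,3,5,6,7,11,12}  ✓accept
'c' @ 2: {1,3,5,6,7}  ✓accept
'c' @ 3: {1,3,5,6,7}  ✓accept
'a' @ 4: {}  — no active states
rest 'c' ignored (set empty)
after full input: {}  (accept=1 not in)

Answer: REJECT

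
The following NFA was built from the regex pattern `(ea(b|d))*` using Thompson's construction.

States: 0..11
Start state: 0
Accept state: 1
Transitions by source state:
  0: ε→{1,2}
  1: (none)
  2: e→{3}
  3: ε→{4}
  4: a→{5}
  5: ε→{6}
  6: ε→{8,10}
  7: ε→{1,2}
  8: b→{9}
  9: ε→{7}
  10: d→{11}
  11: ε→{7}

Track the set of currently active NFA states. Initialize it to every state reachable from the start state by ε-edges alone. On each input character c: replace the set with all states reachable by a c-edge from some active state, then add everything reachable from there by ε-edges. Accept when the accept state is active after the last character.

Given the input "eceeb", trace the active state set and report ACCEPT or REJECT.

start: ε-closure({0}) = {0,1,2}
'e' @ 1: {3,4}
'c' @ 2: {}  — state set empty
rest 'eeb' ignored (set empty)
final: {}; accept 1 not in set

Answer: REJECT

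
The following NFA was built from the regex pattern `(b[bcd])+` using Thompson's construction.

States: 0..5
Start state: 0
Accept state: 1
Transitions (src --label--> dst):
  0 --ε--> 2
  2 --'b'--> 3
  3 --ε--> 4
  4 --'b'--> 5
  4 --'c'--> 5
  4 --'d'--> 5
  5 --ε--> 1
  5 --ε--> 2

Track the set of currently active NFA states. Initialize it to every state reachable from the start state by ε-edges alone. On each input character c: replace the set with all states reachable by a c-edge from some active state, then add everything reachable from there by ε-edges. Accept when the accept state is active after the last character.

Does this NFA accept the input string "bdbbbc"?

Answer: ACCEPT

Derivation:
S₀ = ε-closure({0}) = {0,2}
'b' @ 1: {3,4}
'd' @ 2: {1,2,5}  (accept∈set)
'b' @ 3: {3,4}
'b' @ 4: {1,2,5}  (accept∈set)
'b' @ 5: {3,4}
'c' @ 6: {1,2,5}  (accept∈set)
after full input: {1,2,5}  (accept=1 in)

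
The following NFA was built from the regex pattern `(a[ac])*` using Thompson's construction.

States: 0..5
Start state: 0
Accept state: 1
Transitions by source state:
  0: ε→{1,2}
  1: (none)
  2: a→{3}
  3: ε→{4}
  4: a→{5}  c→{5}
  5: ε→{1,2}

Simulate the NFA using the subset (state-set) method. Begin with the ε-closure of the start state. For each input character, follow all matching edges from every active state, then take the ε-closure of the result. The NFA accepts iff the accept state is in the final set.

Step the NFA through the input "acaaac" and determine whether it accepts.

start: ε-closure({0}) = {0,1,2}
'a' @ 1: {3,4}
'c' @ 2: {1,2,5}  [accepting]
'a' @ 3: {3,4}
'a' @ 4: {1,2,5}  [accepting]
'a' @ 5: {3,4}
'c' @ 6: {1,2,5}  [accepting]
end set {1,2,5} — state 1 in

Answer: ACCEPT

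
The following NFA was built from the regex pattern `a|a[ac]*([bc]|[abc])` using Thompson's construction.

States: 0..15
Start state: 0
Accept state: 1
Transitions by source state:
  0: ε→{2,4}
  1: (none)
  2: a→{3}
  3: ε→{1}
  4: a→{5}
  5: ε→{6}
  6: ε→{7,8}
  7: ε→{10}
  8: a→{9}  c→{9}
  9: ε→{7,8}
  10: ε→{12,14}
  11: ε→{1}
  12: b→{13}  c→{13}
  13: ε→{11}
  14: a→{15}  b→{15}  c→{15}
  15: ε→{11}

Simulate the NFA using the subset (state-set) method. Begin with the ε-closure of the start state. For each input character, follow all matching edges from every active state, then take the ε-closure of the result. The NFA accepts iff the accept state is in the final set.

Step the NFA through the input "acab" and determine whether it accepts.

Answer: ACCEPT

Steps:
start: ε-closure({0}) = {0,2,4}
'a' @ 1: {1,3,5,6,7,8,10,12,14}  (accept∈set)
'c' @ 2: {1,7,8,9,10,11,12,13,14,15}  (accept∈set)
'a' @ 3: {1,7,8,9,10,11,12,14,15}  (accept∈set)
'b' @ 4: {1,11,13,15}  (accept∈set)
after full input: {1,11,13,15}  (accept=1 in)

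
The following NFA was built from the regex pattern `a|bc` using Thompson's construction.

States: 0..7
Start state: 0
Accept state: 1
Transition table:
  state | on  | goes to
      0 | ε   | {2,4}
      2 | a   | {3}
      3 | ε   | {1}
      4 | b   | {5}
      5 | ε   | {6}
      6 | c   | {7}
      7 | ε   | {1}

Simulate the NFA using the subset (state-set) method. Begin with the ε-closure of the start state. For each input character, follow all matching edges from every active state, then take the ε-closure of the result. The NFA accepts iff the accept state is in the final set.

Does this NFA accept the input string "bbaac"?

initial (ε-close {0}): {0,2,4}
'b' @ 1: {5,6}
'b' @ 2: {}  — state set empty
rest 'aac' ignored (set empty)
end set {} — state 1 not in

Answer: REJECT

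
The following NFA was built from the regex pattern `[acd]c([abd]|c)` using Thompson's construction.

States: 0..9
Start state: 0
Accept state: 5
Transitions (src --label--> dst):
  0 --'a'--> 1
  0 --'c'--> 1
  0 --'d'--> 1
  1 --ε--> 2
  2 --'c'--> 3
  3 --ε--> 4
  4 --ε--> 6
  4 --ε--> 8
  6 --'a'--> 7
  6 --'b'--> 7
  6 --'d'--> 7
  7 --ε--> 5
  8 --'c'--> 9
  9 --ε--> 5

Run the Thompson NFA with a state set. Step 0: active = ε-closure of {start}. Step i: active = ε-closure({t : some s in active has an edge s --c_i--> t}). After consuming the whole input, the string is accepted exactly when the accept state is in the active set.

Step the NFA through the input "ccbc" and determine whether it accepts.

Answer: REJECT

Derivation:
start: ε-closure({0}) = {0}
'c' @ 1: {1,2}
'c' @ 2: {3,4,6,8}
'b' @ 3: {5,7}  [accepting]
'c' @ 4: {}  — state set empty
final: {}; accept 5 not in set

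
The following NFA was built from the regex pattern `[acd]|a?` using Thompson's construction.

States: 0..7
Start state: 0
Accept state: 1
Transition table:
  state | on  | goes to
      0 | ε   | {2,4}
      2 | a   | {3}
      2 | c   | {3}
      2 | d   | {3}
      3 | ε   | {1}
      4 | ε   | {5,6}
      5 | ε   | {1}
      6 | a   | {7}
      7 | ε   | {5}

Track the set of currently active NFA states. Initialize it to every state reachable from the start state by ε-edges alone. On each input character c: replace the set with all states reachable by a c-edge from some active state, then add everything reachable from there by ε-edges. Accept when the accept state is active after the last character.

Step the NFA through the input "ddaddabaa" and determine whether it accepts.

Answer: REJECT

Steps:
start: ε-closure({0}) = {0,1,2,4,5,6}
'd' @ 1: {1,3}  ✓accept
'd' @ 2: {}  — state set empty
rest 'addabaa' ignored (set empty)
after full input: {}  (accept=1 not in)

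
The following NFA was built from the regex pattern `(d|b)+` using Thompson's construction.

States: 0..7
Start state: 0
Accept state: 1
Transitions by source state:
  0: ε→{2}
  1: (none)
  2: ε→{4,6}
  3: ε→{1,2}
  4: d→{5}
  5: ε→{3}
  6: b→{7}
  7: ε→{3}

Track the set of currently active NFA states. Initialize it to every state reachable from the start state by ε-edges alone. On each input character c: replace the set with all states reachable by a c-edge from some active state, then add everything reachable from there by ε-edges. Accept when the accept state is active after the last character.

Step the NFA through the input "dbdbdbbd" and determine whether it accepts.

start: ε-closure({0}) = {0,2,4,6}
'd' @ 1: {1,2,3,4,5,6}  (accept∈set)
'b' @ 2: {1,2,3,4,6,7}  (accept∈set)
'd' @ 3: {1,2,3,4,5,6}  (accept∈set)
'b' @ 4: {1,2,3,4,6,7}  (accept∈set)
'd' @ 5: {1,2,3,4,5,6}  (accept∈set)
'b' @ 6: {1,2,3,4,6,7}  (accept∈set)
'b' @ 7: {1,2,3,4,6,7}  (accept∈set)
'd' @ 8: {1,2,3,4,5,6}  (accept∈set)
end set {1,2,3,4,5,6} — state 1 in

Answer: ACCEPT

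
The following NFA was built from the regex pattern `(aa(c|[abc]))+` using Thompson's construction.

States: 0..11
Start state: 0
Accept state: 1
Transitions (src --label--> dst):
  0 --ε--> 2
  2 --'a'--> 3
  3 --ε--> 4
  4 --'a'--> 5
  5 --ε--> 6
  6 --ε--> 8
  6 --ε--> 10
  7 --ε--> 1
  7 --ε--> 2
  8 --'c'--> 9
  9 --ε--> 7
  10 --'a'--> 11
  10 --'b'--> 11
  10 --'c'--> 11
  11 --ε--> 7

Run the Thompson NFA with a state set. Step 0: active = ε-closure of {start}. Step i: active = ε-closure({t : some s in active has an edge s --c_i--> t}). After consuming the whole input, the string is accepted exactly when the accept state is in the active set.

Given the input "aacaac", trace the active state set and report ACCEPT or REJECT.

initial (ε-close {0}): {0,2}
'a' @ 1: {3,4}
'a' @ 2: {5,6,8,10}
'c' @ 3: {1,2,7,9,11}  [accepting]
'a' @ 4: {3,4}
'a' @ 5: {5,6,8,10}
'c' @ 6: {1,2,7,9,11}  [accepting]
final: {1,2,7,9,11}; accept 1 in set

Answer: ACCEPT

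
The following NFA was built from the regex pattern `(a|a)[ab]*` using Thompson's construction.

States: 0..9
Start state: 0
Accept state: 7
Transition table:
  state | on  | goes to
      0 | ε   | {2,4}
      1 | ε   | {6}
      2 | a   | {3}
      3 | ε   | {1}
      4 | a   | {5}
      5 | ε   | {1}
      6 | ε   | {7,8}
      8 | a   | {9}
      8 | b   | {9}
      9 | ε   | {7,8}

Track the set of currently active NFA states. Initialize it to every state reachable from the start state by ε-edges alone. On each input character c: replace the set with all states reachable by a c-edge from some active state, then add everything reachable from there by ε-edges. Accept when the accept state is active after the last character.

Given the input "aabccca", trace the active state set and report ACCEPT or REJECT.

S₀ = ε-closure({0}) = {0,2,4}
'a' @ 1: {1,3,5,6,7,8}  (accept∈set)
'a' @ 2: {7,8,9}  (accept∈set)
'b' @ 3: {7,8,9}  (accept∈set)
'c' @ 4: {}  — state set empty
rest 'cca' ignored (set empty)
final: {}; accept 7 not in set

Answer: REJECT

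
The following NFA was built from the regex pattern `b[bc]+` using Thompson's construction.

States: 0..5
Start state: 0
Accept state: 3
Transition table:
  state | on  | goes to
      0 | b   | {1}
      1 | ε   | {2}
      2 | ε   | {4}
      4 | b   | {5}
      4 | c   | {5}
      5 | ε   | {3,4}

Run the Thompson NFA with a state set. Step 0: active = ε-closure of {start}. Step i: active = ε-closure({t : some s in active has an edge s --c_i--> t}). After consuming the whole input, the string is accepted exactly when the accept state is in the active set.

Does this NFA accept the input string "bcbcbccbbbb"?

Answer: ACCEPT

Derivation:
initial (ε-close {0}): {0}
'b' @ 1: {1,2,4}
'c' @ 2: {3,4,5}  [accepting]
'b' @ 3: {3,4,5}  [accepting]
'c' @ 4: {3,4,5}  [accepting]
'b' @ 5: {3,4,5}  [accepting]
'c' @ 6: {3,4,5}  [accepting]
'c' @ 7: {3,4,5}  [accepting]
'b' @ 8: {3,4,5}  [accepting]
'b' @ 9: {3,4,5}  [accepting]
'b' @ 10: {3,4,5}  [accepting]
'b' @ 11: {3,4,5}  [accepting]
final: {3,4,5}; accept 3 in set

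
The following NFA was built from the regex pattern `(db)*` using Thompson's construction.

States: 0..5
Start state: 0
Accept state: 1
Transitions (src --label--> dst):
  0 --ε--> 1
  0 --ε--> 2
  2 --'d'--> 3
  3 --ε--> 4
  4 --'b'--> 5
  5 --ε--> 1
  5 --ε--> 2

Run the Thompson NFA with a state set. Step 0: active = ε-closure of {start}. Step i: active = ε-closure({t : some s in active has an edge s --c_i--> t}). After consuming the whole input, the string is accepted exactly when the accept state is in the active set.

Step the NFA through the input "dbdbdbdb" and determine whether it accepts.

initial (ε-close {0}): {0,1,2}
'd' @ 1: {3,4}
'b' @ 2: {1,2,5}  (accept∈set)
'd' @ 3: {3,4}
'b' @ 4: {1,2,5}  (accept∈set)
'd' @ 5: {3,4}
'b' @ 6: {1,2,5}  (accept∈set)
'd' @ 7: {3,4}
'b' @ 8: {1,2,5}  (accept∈set)
after full input: {1,2,5}  (accept=1 in)

Answer: ACCEPT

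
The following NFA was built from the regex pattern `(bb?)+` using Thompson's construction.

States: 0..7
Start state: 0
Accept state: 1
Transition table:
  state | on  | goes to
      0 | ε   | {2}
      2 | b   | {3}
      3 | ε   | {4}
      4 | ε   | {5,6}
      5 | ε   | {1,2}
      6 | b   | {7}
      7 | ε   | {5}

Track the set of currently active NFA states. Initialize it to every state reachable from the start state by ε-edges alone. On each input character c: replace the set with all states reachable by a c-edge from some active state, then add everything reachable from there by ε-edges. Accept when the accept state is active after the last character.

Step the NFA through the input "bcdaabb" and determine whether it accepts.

start: ε-closure({0}) = {0,2}
'b' @ 1: {1,2,3,4,5,6}  [accepting]
'c' @ 2: {}  — state set empty
rest 'daabb' ignored (set empty)
end set {} — state 1 not in

Answer: REJECT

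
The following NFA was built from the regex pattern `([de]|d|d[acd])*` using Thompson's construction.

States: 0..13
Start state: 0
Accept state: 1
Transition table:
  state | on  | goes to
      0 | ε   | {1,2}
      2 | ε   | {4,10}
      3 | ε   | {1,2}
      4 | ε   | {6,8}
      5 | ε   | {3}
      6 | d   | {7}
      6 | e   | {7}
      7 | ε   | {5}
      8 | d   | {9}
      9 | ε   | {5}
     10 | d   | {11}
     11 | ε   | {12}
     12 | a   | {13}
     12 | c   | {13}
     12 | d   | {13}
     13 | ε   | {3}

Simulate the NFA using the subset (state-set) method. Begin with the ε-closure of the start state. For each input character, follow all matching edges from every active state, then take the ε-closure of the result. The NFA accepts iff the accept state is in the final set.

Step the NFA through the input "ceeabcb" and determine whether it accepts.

Answer: REJECT

Steps:
S₀ = ε-closure({0}) = {0,1,2,4,6,8,10}
'c' @ 1: {}  — no active states
rest 'eeabcb' ignored (set empty)
end set {} — state 1 not in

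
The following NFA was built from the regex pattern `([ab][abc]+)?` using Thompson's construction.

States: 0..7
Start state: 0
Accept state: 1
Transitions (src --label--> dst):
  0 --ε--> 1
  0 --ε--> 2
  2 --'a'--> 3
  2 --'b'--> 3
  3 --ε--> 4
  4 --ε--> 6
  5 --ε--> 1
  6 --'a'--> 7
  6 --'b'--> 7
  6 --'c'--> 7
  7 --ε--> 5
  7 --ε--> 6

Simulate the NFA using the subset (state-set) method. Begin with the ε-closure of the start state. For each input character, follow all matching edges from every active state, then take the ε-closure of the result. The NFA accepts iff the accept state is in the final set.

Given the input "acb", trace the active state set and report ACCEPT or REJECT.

Answer: ACCEPT

Derivation:
S₀ = ε-closure({0}) = {0,1,2}
'a' @ 1: {3,4,6}
'c' @ 2: {1,5,6,7}  [accepting]
'b' @ 3: {1,5,6,7}  [accepting]
after full input: {1,5,6,7}  (accept=1 in)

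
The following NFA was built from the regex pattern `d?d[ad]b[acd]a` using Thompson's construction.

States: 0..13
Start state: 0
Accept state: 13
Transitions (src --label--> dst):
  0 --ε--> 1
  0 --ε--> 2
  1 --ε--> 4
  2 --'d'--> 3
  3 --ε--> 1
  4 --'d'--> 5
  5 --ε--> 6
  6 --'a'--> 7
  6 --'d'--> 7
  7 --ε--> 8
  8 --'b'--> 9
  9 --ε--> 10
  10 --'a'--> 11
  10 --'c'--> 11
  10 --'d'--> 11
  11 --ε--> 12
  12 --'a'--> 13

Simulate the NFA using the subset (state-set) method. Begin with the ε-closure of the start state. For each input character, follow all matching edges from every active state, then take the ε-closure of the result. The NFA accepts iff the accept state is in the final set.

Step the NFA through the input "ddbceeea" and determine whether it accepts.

initial (ε-close {0}): {0,1,2,4}
'd' @ 1: {1,3,4,5,6}
'd' @ 2: {5,6,7,8}
'b' @ 3: {9,10}
'c' @ 4: {11,12}
'e' @ 5: {}  — no active states
rest 'eea' ignored (set empty)
after full input: {}  (accept=13 not in)

Answer: REJECT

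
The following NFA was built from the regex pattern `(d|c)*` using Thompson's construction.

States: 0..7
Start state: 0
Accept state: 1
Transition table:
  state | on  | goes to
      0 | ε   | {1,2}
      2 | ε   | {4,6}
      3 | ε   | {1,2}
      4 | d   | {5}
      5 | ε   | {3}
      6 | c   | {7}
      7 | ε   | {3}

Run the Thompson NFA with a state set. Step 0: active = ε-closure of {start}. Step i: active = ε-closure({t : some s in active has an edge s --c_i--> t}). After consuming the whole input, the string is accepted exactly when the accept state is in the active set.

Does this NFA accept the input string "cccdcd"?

Answer: ACCEPT

Steps:
start: ε-closure({0}) = {0,1,2,4,6}
'c' @ 1: {1,2,3,4,6,7}  (accept∈set)
'c' @ 2: {1,2,3,4,6,7}  (accept∈set)
'c' @ 3: {1,2,3,4,6,7}  (accept∈set)
'd' @ 4: {1,2,3,4,5,6}  (accept∈set)
'c' @ 5: {1,2,3,4,6,7}  (accept∈set)
'd' @ 6: {1,2,3,4,5,6}  (accept∈set)
after full input: {1,2,3,4,5,6}  (accept=1 in)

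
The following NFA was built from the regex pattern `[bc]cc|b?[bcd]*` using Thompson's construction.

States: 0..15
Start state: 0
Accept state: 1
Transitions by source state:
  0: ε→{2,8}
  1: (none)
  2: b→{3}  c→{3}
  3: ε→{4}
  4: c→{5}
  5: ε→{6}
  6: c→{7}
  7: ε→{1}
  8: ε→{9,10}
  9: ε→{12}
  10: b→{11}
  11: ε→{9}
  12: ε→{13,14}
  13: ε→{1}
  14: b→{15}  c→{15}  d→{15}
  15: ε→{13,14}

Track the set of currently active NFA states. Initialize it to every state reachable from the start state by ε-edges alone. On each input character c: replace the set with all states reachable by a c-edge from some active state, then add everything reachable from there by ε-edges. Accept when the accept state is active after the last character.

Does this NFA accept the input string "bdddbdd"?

initial (ε-close {0}): {0,1,2,8,9,10,12,13,14}
'b' @ 1: {1,3,4,9,11,12,13,14,15}  [accepting]
'd' @ 2: {1,13,14,15}  [accepting]
'd' @ 3: {1,13,14,15}  [accepting]
'd' @ 4: {1,13,14,15}  [accepting]
'b' @ 5: {1,13,14,15}  [accepting]
'd' @ 6: {1,13,14,15}  [accepting]
'd' @ 7: {1,13,14,15}  [accepting]
final: {1,13,14,15}; accept 1 in set

Answer: ACCEPT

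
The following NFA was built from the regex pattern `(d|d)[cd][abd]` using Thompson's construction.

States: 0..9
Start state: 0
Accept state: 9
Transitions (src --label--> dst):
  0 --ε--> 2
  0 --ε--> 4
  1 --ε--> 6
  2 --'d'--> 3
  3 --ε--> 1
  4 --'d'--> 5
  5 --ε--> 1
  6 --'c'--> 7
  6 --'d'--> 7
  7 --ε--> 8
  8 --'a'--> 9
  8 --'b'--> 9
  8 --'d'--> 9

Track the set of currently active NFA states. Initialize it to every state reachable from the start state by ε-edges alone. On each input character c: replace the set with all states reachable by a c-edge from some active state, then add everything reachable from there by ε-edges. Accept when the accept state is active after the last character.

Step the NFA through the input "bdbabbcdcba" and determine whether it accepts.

start: ε-closure({0}) = {0,2,4}
'b' @ 1: {}  — state set empty
rest 'dbabbcdcba' ignored (set empty)
end set {} — state 9 not in

Answer: REJECT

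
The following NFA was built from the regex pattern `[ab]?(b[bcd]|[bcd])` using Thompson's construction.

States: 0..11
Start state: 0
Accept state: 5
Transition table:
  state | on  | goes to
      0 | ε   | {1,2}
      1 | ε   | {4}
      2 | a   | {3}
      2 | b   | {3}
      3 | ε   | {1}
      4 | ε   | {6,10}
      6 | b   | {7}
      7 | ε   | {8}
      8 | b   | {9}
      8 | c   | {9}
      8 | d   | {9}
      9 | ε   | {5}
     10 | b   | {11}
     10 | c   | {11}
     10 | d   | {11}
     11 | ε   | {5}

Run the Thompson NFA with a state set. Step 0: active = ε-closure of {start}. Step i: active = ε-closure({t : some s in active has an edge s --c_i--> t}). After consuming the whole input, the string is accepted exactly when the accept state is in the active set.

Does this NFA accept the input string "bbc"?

initial (ε-close {0}): {0,1,2,4,6,10}
'b' @ 1: {1,3,4,5,6,7,8,10,11}  (accept∈set)
'b' @ 2: {5,7,8,9,11}  (accept∈set)
'c' @ 3: {5,9}  (accept∈set)
after full input: {5,9}  (accept=5 in)

Answer: ACCEPT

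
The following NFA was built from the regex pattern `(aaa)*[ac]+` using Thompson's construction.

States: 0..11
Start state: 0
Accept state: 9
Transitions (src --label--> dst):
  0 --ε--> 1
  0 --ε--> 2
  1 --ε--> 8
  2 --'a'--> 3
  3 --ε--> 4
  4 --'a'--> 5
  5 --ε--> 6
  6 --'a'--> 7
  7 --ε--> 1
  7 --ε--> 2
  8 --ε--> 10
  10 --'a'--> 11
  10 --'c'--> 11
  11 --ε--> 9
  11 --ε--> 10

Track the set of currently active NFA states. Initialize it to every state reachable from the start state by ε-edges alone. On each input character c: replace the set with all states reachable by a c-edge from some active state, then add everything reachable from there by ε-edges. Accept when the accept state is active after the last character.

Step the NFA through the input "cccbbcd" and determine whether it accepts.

initial (ε-close {0}): {0,1,2,8,10}
'c' @ 1: {9,10,11}  (accept∈set)
'c' @ 2: {9,10,11}  (accept∈set)
'c' @ 3: {9,10,11}  (accept∈set)
'b' @ 4: {}  — no active states
rest 'bcd' ignored (set empty)
final: {}; accept 9 not in set

Answer: REJECT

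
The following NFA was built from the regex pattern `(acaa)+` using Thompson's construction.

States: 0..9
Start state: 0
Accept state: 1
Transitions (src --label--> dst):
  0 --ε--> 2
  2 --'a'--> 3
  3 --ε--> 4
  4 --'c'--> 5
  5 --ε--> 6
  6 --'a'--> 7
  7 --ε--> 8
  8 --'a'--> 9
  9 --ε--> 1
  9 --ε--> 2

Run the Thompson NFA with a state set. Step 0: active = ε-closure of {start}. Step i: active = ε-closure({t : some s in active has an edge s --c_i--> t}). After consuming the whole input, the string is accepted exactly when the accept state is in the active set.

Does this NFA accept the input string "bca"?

Answer: REJECT

Steps:
S₀ = ε-closure({0}) = {0,2}
'b' @ 1: {}  — dead — no transitions
rest 'ca' ignored (set empty)
end set {} — state 1 not in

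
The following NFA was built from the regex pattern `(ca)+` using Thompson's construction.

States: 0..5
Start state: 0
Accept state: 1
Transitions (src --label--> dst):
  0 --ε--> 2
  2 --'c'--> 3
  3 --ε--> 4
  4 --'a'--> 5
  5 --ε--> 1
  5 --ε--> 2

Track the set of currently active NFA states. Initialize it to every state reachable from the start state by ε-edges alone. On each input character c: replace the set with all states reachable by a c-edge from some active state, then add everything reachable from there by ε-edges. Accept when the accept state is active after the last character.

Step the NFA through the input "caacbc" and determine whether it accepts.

initial (ε-close {0}): {0,2}
'c' @ 1: {3,4}
'a' @ 2: {1,2,5}  ✓accept
'a' @ 3: {}  — dead — no transitions
rest 'cbc' ignored (set empty)
after full input: {}  (accept=1 not in)

Answer: REJECT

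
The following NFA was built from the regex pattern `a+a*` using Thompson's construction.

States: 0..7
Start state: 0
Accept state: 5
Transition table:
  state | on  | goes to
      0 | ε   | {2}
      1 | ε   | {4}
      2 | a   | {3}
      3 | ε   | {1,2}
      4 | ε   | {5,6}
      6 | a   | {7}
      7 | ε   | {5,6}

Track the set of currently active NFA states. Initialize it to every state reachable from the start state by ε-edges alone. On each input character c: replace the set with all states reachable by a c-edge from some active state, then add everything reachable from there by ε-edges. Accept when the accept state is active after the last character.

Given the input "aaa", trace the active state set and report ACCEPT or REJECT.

Answer: ACCEPT

Trace:
S₀ = ε-closure({0}) = {0,2}
'a' @ 1: {1,2,3,4,5,6}  (accept∈set)
'a' @ 2: {1,2,3,4,5,6,7}  (accept∈set)
'a' @ 3: {1,2,3,4,5,6,7}  (accept∈set)
after full input: {1,2,3,4,5,6,7}  (accept=5 in)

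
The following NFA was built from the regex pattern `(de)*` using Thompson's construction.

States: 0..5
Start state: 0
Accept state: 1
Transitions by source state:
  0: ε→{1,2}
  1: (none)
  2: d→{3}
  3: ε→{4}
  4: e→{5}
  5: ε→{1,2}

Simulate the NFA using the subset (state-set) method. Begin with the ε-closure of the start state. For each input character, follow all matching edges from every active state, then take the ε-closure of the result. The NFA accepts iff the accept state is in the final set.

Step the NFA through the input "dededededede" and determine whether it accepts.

S₀ = ε-closure({0}) = {0,1,2}
'd' @ 1: {3,4}
'e' @ 2: {1,2,5}  ✓accept
'd' @ 3: {3,4}
'e' @ 4: {1,2,5}  ✓accept
'd' @ 5: {3,4}
'e' @ 6: {1,2,5}  ✓accept
'd' @ 7: {3,4}
'e' @ 8: {1,2,5}  ✓accept
'd' @ 9: {3,4}
'e' @ 10: {1,2,5}  ✓accept
'd' @ 11: {3,4}
'e' @ 12: {1,2,5}  ✓accept
final: {1,2,5}; accept 1 in set

Answer: ACCEPT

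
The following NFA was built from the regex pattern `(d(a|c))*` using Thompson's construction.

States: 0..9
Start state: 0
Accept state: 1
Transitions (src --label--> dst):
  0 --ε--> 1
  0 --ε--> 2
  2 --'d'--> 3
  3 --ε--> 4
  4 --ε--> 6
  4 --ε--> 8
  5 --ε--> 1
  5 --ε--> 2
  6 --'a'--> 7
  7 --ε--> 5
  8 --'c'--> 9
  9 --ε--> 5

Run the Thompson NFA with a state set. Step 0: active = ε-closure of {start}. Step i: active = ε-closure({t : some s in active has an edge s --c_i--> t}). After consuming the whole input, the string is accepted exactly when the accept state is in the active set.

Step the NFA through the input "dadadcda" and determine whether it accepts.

Answer: ACCEPT

Steps:
initial (ε-close {0}): {0,1,2}
'd' @ 1: {3,4,6,8}
'a' @ 2: {1,2,5,7}  (accept∈set)
'd' @ 3: {3,4,6,8}
'a' @ 4: {1,2,5,7}  (accept∈set)
'd' @ 5: {3,4,6,8}
'c' @ 6: {1,2,5,9}  (accept∈set)
'd' @ 7: {3,4,6,8}
'a' @ 8: {1,2,5,7}  (accept∈set)
final: {1,2,5,7}; accept 1 in set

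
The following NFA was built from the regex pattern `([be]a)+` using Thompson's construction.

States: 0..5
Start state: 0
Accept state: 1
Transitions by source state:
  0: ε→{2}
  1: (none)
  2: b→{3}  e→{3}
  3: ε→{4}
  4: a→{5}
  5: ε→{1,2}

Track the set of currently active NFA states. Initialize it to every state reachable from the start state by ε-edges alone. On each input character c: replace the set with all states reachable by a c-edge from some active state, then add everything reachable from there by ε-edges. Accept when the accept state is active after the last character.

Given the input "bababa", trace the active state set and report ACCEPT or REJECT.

S₀ = ε-closure({0}) = {0,2}
'b' @ 1: {3,4}
'a' @ 2: {1,2,5}  (accept∈set)
'b' @ 3: {3,4}
'a' @ 4: {1,2,5}  (accept∈set)
'b' @ 5: {3,4}
'a' @ 6: {1,2,5}  (accept∈set)
final: {1,2,5}; accept 1 in set

Answer: ACCEPT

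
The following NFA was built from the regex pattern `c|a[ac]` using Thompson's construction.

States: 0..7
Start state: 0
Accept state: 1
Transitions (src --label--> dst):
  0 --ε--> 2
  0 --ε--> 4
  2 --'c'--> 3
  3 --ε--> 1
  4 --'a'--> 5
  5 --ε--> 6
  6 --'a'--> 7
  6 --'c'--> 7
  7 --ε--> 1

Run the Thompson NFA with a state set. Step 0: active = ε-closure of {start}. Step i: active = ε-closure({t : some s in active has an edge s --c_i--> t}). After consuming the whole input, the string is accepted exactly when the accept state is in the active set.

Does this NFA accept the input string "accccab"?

Answer: REJECT

Steps:
initial (ε-close {0}): {0,2,4}
'a' @ 1: {5,6}
'c' @ 2: {1,7}  ✓accept
'c' @ 3: {}  — dead — no transitions
rest 'ccab' ignored (set empty)
after full input: {}  (accept=1 not in)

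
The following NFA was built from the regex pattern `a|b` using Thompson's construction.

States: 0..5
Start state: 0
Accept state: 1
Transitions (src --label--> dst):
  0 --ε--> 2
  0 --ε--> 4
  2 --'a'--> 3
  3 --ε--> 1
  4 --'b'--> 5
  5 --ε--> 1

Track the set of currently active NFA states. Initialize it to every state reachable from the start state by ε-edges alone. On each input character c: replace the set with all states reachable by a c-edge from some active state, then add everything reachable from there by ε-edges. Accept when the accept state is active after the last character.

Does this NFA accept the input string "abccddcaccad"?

Answer: REJECT

Derivation:
S₀ = ε-closure({0}) = {0,2,4}
'a' @ 1: {1,3}  (accept∈set)
'b' @ 2: {}  — state set empty
rest 'ccddcaccad' ignored (set empty)
after full input: {}  (accept=1 not in)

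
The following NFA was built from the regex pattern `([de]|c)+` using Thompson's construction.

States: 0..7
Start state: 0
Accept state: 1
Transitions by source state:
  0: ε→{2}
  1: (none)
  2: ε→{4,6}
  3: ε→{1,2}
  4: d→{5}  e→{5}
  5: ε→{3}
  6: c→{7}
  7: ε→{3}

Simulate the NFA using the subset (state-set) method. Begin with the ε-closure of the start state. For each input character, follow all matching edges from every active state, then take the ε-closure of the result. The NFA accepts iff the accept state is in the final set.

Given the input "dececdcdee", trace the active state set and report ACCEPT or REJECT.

S₀ = ε-closure({0}) = {0,2,4,6}
'd' @ 1: {1,2,3,4,5,6}  (accept∈set)
'e' @ 2: {1,2,3,4,5,6}  (accept∈set)
'c' @ 3: {1,2,3,4,6,7}  (accept∈set)
'e' @ 4: {1,2,3,4,5,6}  (accept∈set)
'c' @ 5: {1,2,3,4,6,7}  (accept∈set)
'd' @ 6: {1,2,3,4,5,6}  (accept∈set)
'c' @ 7: {1,2,3,4,6,7}  (accept∈set)
'd' @ 8: {1,2,3,4,5,6}  (accept∈set)
'e' @ 9: {1,2,3,4,5,6}  (accept∈set)
'e' @ 10: {1,2,3,4,5,6}  (accept∈set)
after full input: {1,2,3,4,5,6}  (accept=1 in)

Answer: ACCEPT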